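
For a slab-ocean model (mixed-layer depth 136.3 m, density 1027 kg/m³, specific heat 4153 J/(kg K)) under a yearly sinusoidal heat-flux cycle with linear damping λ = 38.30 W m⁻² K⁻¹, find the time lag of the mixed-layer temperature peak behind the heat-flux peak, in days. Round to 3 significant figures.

72.7 days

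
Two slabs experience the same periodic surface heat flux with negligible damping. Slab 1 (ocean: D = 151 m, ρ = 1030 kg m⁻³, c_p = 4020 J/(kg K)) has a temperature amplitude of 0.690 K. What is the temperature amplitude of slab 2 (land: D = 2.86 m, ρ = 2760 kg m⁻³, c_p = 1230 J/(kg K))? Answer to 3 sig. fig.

C_ocean = 6.25×10^8 J/(m²·K); C_land = 9.71×10^6 J/(m²·K).
A ∝ 1/C ⇒ A_land = A_ocean × C_ocean/C_land = 0.690 × 64.4 = 44.4 K.

44.4 K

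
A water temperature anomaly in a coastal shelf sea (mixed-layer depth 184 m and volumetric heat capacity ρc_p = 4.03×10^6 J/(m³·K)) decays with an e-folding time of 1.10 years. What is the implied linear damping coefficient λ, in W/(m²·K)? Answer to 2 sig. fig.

21

Areal heat capacity C = ρc_p × D = 4.03×10^6 × 184 = 7.42×10^8 J/(m²·K).
τ = 1.10 years = 3.47×10^7 s.
λ = C / τ = 7.42×10^8 / 3.47×10^7 = 21.4 W/(m²·K).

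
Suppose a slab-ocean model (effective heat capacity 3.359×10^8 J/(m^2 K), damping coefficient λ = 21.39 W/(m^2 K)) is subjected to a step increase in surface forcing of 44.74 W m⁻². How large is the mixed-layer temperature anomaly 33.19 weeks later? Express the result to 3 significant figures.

Areal heat capacity C = 3.359×10^8 J/(m^2 K) (given).
τ = C / λ = 3.36×10^8 / 21.39 = 1.57×10^7 s.
Equilibrium anomaly ΔT_eq = F / λ = 44.74 / 21.39 = 2.09 K.
t = 33.19 weeks = 2.01×10^7 s, so t/τ = 1.28.
ΔT(t) = ΔT_eq (1 − e^(−t/τ)) = 2.09 × (1 − e^−1.28) = 1.51 K.

1.51 K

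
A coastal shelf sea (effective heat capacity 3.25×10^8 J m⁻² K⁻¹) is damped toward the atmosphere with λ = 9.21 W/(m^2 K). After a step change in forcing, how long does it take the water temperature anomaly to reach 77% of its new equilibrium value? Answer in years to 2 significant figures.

1.6 years

Areal heat capacity C = 3.25×10^8 J m⁻² K⁻¹ (given).
τ = C / λ = 3.25×10^8 / 9.21 = 3.53×10^7 s.
Fraction reached: 1 − e^(−t/τ) = 0.77 ⇒ t = −τ ln(1 − 0.77) = τ × 1.47.
t = 5.19×10^7 s = 1.64 years.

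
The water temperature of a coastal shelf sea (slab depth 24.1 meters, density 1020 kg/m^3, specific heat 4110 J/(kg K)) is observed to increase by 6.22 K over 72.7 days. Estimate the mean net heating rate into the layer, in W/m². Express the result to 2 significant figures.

100

Areal heat capacity C = ρ c_p D = 1020 × 4110 × 24.1 = 1.01×10^8 J/(m²·K).
Required heat per unit area: Q = C ΔT = 1.01×10^8 × 6.22 = 6.28×10^8 J/m².
Flux F = Q / Δt = 6.28×10^8 / 6.28×10^6 s = 100 W/m².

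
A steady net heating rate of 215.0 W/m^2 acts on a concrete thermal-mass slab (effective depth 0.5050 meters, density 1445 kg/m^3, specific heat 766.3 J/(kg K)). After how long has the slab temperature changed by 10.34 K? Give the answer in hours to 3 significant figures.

7.47 hours

Areal heat capacity C = ρ c_p D = 1445 × 766.3 × 0.5050 = 5.59×10^5 J m⁻² K⁻¹.
Time required: Δt = C ΔT / F = 5.59×10^5 × 10.34 / 215.0 = 26900 s.
In hours: 26900 s / (3600 s/hour) = 7.47 hours.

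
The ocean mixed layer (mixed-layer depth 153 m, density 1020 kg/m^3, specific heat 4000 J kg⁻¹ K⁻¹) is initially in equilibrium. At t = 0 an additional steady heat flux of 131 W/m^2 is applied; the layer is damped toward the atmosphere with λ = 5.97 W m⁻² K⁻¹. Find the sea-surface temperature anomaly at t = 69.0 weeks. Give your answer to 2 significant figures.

7.2 K

Areal heat capacity C = ρ c_p D = 1020 × 4000 × 153 = 6.24×10^8 J/(m²·K).
τ = C / λ = 6.24×10^8 / 5.97 = 1.05×10^8 s.
Equilibrium anomaly ΔT_eq = F / λ = 131 / 5.97 = 21.9 K.
t = 69.0 weeks = 4.17×10^7 s, so t/τ = 0.399.
ΔT(t) = ΔT_eq (1 − e^(−t/τ)) = 21.9 × (1 − e^−0.399) = 7.22 K.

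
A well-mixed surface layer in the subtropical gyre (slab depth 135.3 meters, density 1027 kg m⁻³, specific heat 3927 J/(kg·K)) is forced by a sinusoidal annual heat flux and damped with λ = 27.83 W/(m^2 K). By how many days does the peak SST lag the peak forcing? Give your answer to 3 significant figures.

Areal heat capacity C = ρ c_p D = 1027 × 3927 × 135.3 = 5.46×10^8 J/(m²·K).
ω = 2π / 3.15×10^7 s = 1.99×10^-7 s⁻¹.
Phase lag φ = arctan(Cω/λ) = arctan(109/27.83) = 1.32 rad.
Time lag = φ / ω = 1.32 / 1.99×10^-7 = 6.63×10^6 s = 76.7 days.

76.7 days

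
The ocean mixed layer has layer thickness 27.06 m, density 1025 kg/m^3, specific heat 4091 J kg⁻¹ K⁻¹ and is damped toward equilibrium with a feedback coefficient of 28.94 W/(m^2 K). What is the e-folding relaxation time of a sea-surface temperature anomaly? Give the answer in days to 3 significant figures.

45.4 days

Areal heat capacity C = ρ c_p D = 1025 × 4091 × 27.06 = 1.13×10^8 J/(m^2 K).
Relaxation time τ = C / λ = 1.13×10^8 / 28.94 = 3.92×10^6 s.
In days: 3.92×10^6 s / (86400 s/day) = 45.4 days.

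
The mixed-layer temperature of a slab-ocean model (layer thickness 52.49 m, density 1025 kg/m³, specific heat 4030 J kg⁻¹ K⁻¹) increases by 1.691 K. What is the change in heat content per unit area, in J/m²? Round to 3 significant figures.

3.67×10^8

Areal heat capacity C = ρ c_p D = 1025 × 4030 × 52.49 = 2.17×10^8 J/(m^2 K).
ΔQ = C ΔT = 2.17×10^8 × 1.691 = 3.67×10^8 J/m².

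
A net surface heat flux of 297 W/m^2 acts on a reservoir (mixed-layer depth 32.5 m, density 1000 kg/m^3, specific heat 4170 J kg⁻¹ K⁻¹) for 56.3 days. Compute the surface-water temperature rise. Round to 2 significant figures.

11 K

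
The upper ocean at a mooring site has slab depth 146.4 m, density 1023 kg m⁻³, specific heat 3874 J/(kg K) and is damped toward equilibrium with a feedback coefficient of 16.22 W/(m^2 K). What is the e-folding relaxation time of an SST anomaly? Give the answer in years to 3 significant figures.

Areal heat capacity C = ρ c_p D = 1023 × 3874 × 146.4 = 5.80×10^8 J/(m^2 K).
Relaxation time τ = C / λ = 5.80×10^8 / 16.22 = 3.58×10^7 s.
In years: 3.58×10^7 s / (3.156×10^7 s/year) = 1.13 years.

1.13 years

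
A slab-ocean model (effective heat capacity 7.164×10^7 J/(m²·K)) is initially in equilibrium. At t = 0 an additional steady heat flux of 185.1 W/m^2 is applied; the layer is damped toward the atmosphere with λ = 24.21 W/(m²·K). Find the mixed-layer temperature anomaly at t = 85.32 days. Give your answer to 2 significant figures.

7.0 K

Areal heat capacity C = 7.164×10^7 J/(m²·K) (given).
τ = C / λ = 7.16×10^7 / 24.21 = 2.96×10^6 s.
Equilibrium anomaly ΔT_eq = F / λ = 185.1 / 24.21 = 7.65 K.
t = 85.32 days = 7.37×10^6 s, so t/τ = 2.49.
ΔT(t) = ΔT_eq (1 − e^(−t/τ)) = 7.65 × (1 − e^−2.49) = 7.01 K.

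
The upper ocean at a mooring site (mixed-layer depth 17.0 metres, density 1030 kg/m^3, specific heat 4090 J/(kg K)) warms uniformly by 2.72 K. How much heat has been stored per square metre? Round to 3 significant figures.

Areal heat capacity C = ρ c_p D = 1030 × 4090 × 17.0 = 7.16×10^7 J m⁻² K⁻¹.
ΔQ = C ΔT = 7.16×10^7 × 2.72 = 1.95×10^8 J/m².

1.95×10^8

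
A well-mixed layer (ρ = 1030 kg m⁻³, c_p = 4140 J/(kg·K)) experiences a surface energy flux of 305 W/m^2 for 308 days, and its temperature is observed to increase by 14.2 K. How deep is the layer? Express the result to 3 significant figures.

134 m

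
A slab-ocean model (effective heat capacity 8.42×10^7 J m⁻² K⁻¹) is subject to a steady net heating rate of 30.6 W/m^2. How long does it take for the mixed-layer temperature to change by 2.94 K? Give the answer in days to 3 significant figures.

93.6 days

Areal heat capacity C = 8.42×10^7 J m⁻² K⁻¹ (given).
Time required: Δt = C ΔT / F = 8.42×10^7 × 2.94 / 30.6 = 8.09×10^6 s.
In days: 8.09×10^6 s / (86400 s/day) = 93.6 days.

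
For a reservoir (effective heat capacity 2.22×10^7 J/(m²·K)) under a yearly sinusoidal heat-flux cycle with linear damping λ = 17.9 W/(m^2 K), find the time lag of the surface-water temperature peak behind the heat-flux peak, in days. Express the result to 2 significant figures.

14 days

Areal heat capacity C = 2.22×10^7 J/(m²·K) (given).
ω = 2π / 3.15×10^7 s = 1.99×10^-7 s⁻¹.
Phase lag φ = arctan(Cω/λ) = arctan(4.42/17.9) = 0.242 rad.
Time lag = φ / ω = 0.242 / 1.99×10^-7 = 1.22×10^6 s = 14.1 days.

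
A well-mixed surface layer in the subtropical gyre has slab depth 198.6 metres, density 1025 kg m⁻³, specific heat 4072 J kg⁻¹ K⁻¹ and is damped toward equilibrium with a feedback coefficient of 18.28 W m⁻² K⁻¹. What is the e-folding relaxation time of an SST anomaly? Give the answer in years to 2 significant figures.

1.4 years

Areal heat capacity C = ρ c_p D = 1025 × 4072 × 198.6 = 8.29×10^8 J m⁻² K⁻¹.
Relaxation time τ = C / λ = 8.29×10^8 / 18.28 = 4.53×10^7 s.
In years: 4.53×10^7 s / (3.156×10^7 s/year) = 1.44 years.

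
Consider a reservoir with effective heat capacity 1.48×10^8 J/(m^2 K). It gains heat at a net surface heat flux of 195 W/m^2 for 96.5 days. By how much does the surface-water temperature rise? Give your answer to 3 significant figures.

Areal heat capacity C = 1.48×10^8 J/(m^2 K) (given).
Net heat input Q = F Δt = 195 × (96.5 days × 86400 s/day) = 1.63×10^9 J/m².
ΔT = Q / C = 1.63×10^9 / 1.48×10^8 = 11.0 K.

11.0 K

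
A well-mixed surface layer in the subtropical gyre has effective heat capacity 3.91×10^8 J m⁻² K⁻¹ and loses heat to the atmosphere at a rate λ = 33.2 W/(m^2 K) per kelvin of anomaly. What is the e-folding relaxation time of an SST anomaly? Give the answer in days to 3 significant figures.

136 days

Areal heat capacity C = 3.91×10^8 J m⁻² K⁻¹ (given).
Relaxation time τ = C / λ = 3.91×10^8 / 33.2 = 1.18×10^7 s.
In days: 1.18×10^7 s / (86400 s/day) = 136 days.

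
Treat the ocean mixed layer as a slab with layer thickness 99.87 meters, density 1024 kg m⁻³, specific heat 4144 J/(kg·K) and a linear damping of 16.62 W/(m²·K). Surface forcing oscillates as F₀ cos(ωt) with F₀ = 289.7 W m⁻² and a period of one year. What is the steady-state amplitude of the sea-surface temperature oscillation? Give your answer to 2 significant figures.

Areal heat capacity C = ρ c_p D = 1024 × 4144 × 99.87 = 4.24×10^8 J/(m²·K).
Angular frequency ω = 2π / T = 2π / 3.15×10^7 s = 1.99×10^-7 s⁻¹.
√((Cω)² + λ²) = √((84.4)² + 16.62²) = 86.1 W/(m²·K).
Amplitude A = F₀ / √((Cω)²+λ²) = 289.7 / 86.1 = 3.37 K.

3.4 K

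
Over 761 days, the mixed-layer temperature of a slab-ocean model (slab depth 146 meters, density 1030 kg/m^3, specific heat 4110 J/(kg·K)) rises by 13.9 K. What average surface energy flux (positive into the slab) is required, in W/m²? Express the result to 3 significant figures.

Areal heat capacity C = ρ c_p D = 1030 × 4110 × 146 = 6.18×10^8 J/(m²·K).
Required heat per unit area: Q = C ΔT = 6.18×10^8 × 13.9 = 8.59×10^9 J/m².
Flux F = Q / Δt = 8.59×10^9 / 6.58×10^7 s = 131 W/m².

131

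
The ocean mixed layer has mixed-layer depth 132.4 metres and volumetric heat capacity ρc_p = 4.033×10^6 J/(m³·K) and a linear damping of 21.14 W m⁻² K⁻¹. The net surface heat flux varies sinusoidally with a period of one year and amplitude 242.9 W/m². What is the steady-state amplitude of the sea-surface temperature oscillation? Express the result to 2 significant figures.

2.2 K

Areal heat capacity C = ρc_p × D = 4.033×10^6 × 132.4 = 5.34×10^8 J m⁻² K⁻¹.
Angular frequency ω = 2π / T = 2π / 3.15×10^7 s = 1.99×10^-7 s⁻¹.
√((Cω)² + λ²) = √((106)² + 21.14²) = 108 W/(m²·K).
Amplitude A = F₀ / √((Cω)²+λ²) = 242.9 / 108 = 2.24 K.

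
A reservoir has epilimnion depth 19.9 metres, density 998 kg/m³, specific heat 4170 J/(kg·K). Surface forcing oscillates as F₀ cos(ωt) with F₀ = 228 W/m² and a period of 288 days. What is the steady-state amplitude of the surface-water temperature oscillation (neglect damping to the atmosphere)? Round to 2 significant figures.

11 K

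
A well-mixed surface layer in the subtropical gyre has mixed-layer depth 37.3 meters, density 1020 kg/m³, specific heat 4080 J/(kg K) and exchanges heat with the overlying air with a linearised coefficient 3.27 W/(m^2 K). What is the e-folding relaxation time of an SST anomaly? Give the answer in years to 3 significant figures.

Areal heat capacity C = ρ c_p D = 1020 × 4080 × 37.3 = 1.55×10^8 J m⁻² K⁻¹.
Relaxation time τ = C / λ = 1.55×10^8 / 3.27 = 4.75×10^7 s.
In years: 4.75×10^7 s / (3.156×10^7 s/year) = 1.50 years.

1.50 years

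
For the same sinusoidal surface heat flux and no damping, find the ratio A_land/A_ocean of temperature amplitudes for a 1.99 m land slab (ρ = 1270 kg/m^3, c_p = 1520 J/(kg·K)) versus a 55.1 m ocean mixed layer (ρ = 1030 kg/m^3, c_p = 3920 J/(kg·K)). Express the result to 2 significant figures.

C_ocean = 1030 × 3920 × 55.1 = 2.22×10^8 J/(m²·K).
C_land = 1270 × 1520 × 1.99 = 3.84×10^6 J/(m²·K).
Undamped amplitude ∝ 1/C, so A_land/A_ocean = C_ocean/C_land = 57.9.

58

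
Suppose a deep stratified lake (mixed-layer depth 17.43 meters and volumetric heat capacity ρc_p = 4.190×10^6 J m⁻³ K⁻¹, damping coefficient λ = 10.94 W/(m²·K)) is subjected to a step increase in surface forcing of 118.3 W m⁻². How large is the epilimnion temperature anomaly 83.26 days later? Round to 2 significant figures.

7.1 K

Areal heat capacity C = ρc_p × D = 4.190×10^6 × 17.43 = 7.30×10^7 J/(m²·K).
τ = C / λ = 7.30×10^7 / 10.94 = 6.68×10^6 s.
Equilibrium anomaly ΔT_eq = F / λ = 118.3 / 10.94 = 10.8 K.
t = 83.26 days = 7.19×10^6 s, so t/τ = 1.08.
ΔT(t) = ΔT_eq (1 − e^(−t/τ)) = 10.8 × (1 − e^−1.08) = 7.13 K.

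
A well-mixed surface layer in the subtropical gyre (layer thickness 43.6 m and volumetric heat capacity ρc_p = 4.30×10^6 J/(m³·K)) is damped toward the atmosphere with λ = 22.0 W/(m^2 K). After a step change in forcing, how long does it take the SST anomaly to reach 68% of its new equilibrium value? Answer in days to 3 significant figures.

112 days

Areal heat capacity C = ρc_p × D = 4.30×10^6 × 43.6 = 1.87×10^8 J/(m²·K).
τ = C / λ = 1.87×10^8 / 22.0 = 8.52×10^6 s.
Fraction reached: 1 − e^(−t/τ) = 0.68 ⇒ t = −τ ln(1 − 0.68) = τ × 1.14.
t = 9.71×10^6 s = 112 days.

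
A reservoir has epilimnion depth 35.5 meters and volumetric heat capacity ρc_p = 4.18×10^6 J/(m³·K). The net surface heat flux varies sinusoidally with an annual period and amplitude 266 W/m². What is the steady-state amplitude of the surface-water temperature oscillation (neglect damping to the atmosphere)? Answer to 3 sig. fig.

9.00 K

Areal heat capacity C = ρc_p × D = 4.18×10^6 × 35.5 = 1.48×10^8 J m⁻² K⁻¹.
Angular frequency ω = 2π / T = 2π / 3.15×10^7 s = 1.99×10^-7 s⁻¹.
Cω = 1.48×10^8 × 1.99×10^-7 = 29.6 W/(m²·K).
Amplitude A = F₀ / (Cω) = 266 / 29.6 = 9.00 K.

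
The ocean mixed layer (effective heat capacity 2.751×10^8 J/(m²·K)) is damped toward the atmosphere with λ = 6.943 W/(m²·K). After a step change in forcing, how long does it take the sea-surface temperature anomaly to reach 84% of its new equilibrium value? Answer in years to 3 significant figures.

Areal heat capacity C = 2.751×10^8 J/(m²·K) (given).
τ = C / λ = 2.75×10^8 / 6.943 = 3.96×10^7 s.
Fraction reached: 1 − e^(−t/τ) = 0.84 ⇒ t = −τ ln(1 − 0.84) = τ × 1.83.
t = 7.26×10^7 s = 2.30 years.

2.30 years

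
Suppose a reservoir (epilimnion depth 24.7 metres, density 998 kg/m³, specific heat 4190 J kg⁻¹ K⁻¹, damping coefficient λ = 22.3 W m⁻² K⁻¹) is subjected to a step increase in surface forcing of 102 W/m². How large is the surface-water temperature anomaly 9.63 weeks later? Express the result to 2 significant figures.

Areal heat capacity C = ρ c_p D = 998 × 4190 × 24.7 = 1.03×10^8 J/(m²·K).
τ = C / λ = 1.03×10^8 / 22.3 = 4.63×10^6 s.
Equilibrium anomaly ΔT_eq = F / λ = 102 / 22.3 = 4.57 K.
t = 9.63 weeks = 5.82×10^6 s, so t/τ = 1.26.
ΔT(t) = ΔT_eq (1 − e^(−t/τ)) = 4.57 × (1 − e^−1.26) = 3.27 K.

3.3 K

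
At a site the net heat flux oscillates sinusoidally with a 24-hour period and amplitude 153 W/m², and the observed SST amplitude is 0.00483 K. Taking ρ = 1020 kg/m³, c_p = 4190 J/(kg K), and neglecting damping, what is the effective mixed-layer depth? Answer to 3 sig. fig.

ω = 2π / 86400 s = 7.27×10^-5 s⁻¹.
Required C = F₀ / (A ω) = 153 / (0.00483 × 7.27×10^-5) = 4.36×10^8 J/(m²·K).
D = C / (ρ c_p) = 4.36×10^8 / (1020 × 4190) = 102 m.

102 m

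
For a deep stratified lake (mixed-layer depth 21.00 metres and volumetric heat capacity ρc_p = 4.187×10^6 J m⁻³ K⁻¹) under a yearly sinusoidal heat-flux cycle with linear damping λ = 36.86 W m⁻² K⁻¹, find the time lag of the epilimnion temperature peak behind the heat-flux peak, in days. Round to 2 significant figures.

26 days

Areal heat capacity C = ρc_p × D = 4.187×10^6 × 21.00 = 8.79×10^7 J/(m^2 K).
ω = 2π / 3.15×10^7 s = 1.99×10^-7 s⁻¹.
Phase lag φ = arctan(Cω/λ) = arctan(17.5/36.86) = 0.444 rad.
Time lag = φ / ω = 0.444 / 1.99×10^-7 = 2.23×10^6 s = 25.8 days.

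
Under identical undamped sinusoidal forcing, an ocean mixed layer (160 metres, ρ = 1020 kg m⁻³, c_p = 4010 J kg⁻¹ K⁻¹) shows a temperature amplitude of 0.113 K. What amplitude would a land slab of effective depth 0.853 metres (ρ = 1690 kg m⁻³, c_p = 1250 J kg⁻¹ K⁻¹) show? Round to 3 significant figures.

41.0 K

C_ocean = 6.54×10^8 J/(m²·K); C_land = 1.80×10^6 J/(m²·K).
A ∝ 1/C ⇒ A_land = A_ocean × C_ocean/C_land = 0.113 × 363 = 41.0 K.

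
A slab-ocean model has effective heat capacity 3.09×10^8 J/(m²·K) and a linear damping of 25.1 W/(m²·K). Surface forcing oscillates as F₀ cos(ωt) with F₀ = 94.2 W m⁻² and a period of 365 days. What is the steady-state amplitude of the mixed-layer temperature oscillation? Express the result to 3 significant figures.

1.42 K

Areal heat capacity C = 3.09×10^8 J/(m²·K) (given).
Angular frequency ω = 2π / T = 2π / 3.15×10^7 s = 1.99×10^-7 s⁻¹.
√((Cω)² + λ²) = √((61.6)² + 25.1²) = 66.5 W/(m²·K).
Amplitude A = F₀ / √((Cω)²+λ²) = 94.2 / 66.5 = 1.42 K.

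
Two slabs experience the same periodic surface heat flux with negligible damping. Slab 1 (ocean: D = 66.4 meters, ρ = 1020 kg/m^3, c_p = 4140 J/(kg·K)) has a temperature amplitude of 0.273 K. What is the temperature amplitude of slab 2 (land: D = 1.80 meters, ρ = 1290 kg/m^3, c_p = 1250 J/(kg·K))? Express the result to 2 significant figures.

26 K

C_ocean = 2.80×10^8 J/(m²·K); C_land = 2.90×10^6 J/(m²·K).
A ∝ 1/C ⇒ A_land = A_ocean × C_ocean/C_land = 0.273 × 96.6 = 26.4 K.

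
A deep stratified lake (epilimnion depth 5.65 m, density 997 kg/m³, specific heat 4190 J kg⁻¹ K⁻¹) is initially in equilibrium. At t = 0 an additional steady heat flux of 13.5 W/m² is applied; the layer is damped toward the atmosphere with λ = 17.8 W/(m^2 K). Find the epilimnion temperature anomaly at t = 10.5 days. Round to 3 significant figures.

0.376 K

Areal heat capacity C = ρ c_p D = 997 × 4190 × 5.65 = 2.36×10^7 J/(m^2 K).
τ = C / λ = 2.36×10^7 / 17.8 = 1.33×10^6 s.
Equilibrium anomaly ΔT_eq = F / λ = 13.5 / 17.8 = 0.758 K.
t = 10.5 days = 9.07×10^5 s, so t/τ = 0.684.
ΔT(t) = ΔT_eq (1 − e^(−t/τ)) = 0.758 × (1 − e^−0.684) = 0.376 K.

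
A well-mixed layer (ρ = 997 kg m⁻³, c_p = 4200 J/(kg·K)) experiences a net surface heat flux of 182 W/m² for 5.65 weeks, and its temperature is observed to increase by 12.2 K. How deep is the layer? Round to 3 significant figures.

Heat input Q = F Δt = 182 × 3.42×10^6 s = 6.22×10^8 J/m².
Required areal heat capacity C = Q / ΔT = 5.10×10^7 J/(m²·K).
Depth D = C / (ρ c_p) = 5.10×10^7 / (997 × 4200) = 12.2 m.

12.2 m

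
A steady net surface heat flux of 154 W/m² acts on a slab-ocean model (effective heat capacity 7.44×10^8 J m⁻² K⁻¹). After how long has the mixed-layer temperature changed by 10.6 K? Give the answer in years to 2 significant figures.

1.6 years

Areal heat capacity C = 7.44×10^8 J m⁻² K⁻¹ (given).
Time required: Δt = C ΔT / F = 7.44×10^8 × 10.6 / 154 = 5.12×10^7 s.
In years: 5.12×10^7 s / (3.156×10^7 s/year) = 1.62 years.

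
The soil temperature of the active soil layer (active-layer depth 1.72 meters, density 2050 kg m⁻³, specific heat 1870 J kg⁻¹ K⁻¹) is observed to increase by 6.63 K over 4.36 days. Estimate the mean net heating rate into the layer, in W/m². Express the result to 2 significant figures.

120

Areal heat capacity C = ρ c_p D = 2050 × 1870 × 1.72 = 6.59×10^6 J m⁻² K⁻¹.
Required heat per unit area: Q = C ΔT = 6.59×10^6 × 6.63 = 4.37×10^7 J/m².
Flux F = Q / Δt = 4.37×10^7 / 3.77×10^5 s = 116 W/m².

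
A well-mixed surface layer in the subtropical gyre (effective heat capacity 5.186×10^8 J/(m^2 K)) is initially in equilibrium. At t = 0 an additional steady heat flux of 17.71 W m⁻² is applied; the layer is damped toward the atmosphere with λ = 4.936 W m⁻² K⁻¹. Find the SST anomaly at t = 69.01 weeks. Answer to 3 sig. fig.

1.18 K

Areal heat capacity C = 5.186×10^8 J/(m^2 K) (given).
τ = C / λ = 5.19×10^8 / 4.936 = 1.05×10^8 s.
Equilibrium anomaly ΔT_eq = F / λ = 17.71 / 4.936 = 3.59 K.
t = 69.01 weeks = 4.17×10^7 s, so t/τ = 0.397.
ΔT(t) = ΔT_eq (1 − e^(−t/τ)) = 3.59 × (1 − e^−0.397) = 1.18 K.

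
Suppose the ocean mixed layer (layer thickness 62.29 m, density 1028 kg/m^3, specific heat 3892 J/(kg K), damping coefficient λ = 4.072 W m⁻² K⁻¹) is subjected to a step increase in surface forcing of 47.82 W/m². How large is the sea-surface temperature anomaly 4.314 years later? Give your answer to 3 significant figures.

Areal heat capacity C = ρ c_p D = 1028 × 3892 × 62.29 = 2.49×10^8 J/(m^2 K).
τ = C / λ = 2.49×10^8 / 4.072 = 6.12×10^7 s.
Equilibrium anomaly ΔT_eq = F / λ = 47.82 / 4.072 = 11.7 K.
t = 4.314 years = 1.36×10^8 s, so t/τ = 2.22.
ΔT(t) = ΔT_eq (1 − e^(−t/τ)) = 11.7 × (1 − e^−2.22) = 10.5 K.

10.5 K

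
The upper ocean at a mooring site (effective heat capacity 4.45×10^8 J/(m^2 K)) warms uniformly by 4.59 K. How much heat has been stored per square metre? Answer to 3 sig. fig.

Areal heat capacity C = 4.45×10^8 J/(m^2 K) (given).
ΔQ = C ΔT = 4.45×10^8 × 4.59 = 2.04×10^9 J/m².

2.04×10^9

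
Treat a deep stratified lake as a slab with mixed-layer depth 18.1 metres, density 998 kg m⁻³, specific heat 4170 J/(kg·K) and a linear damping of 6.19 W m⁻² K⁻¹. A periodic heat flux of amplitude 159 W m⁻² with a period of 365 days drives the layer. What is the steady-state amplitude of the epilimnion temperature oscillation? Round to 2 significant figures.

9.8 K

Areal heat capacity C = ρ c_p D = 998 × 4170 × 18.1 = 7.53×10^7 J m⁻² K⁻¹.
Angular frequency ω = 2π / T = 2π / 3.15×10^7 s = 1.99×10^-7 s⁻¹.
√((Cω)² + λ²) = √((15.0)² + 6.19²) = 16.2 W/(m²·K).
Amplitude A = F₀ / √((Cω)²+λ²) = 159 / 16.2 = 9.79 K.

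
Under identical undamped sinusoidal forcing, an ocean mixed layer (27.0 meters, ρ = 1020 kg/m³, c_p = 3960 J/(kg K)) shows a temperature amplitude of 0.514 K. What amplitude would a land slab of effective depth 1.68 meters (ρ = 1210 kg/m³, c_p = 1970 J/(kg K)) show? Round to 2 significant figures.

14 K

C_ocean = 1.09×10^8 J/(m²·K); C_land = 4.00×10^6 J/(m²·K).
A ∝ 1/C ⇒ A_land = A_ocean × C_ocean/C_land = 0.514 × 27.2 = 14.0 K.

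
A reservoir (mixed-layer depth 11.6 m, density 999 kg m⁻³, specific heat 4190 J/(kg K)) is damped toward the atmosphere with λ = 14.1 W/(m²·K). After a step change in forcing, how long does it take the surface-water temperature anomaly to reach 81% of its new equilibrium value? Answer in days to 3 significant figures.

66.2 days

Areal heat capacity C = ρ c_p D = 999 × 4190 × 11.6 = 4.86×10^7 J m⁻² K⁻¹.
τ = C / λ = 4.86×10^7 / 14.1 = 3.44×10^6 s.
Fraction reached: 1 − e^(−t/τ) = 0.81 ⇒ t = −τ ln(1 − 0.81) = τ × 1.66.
t = 5.72×10^6 s = 66.2 days.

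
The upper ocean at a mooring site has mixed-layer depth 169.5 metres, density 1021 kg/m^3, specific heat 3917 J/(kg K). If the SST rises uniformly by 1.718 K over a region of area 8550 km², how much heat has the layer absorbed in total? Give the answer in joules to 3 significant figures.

9.96×10^18 J

Areal heat capacity C = ρ c_p D = 1021 × 3917 × 169.5 = 6.78×10^8 J m⁻² K⁻¹.
Heat per unit area: q = C ΔT = 6.78×10^8 × 1.718 = 1.16×10^9 J/m².
Total heat: Q = q × A = 1.16×10^9 × (8550 × 10⁶ m²) = 9.96×10^18 J.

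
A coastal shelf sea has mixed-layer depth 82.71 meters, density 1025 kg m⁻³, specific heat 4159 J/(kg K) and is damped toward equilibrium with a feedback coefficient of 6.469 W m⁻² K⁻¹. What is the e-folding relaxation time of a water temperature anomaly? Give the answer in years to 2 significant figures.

1.7 years

Areal heat capacity C = ρ c_p D = 1025 × 4159 × 82.71 = 3.53×10^8 J m⁻² K⁻¹.
Relaxation time τ = C / λ = 3.53×10^8 / 6.469 = 5.45×10^7 s.
In years: 5.45×10^7 s / (3.156×10^7 s/year) = 1.73 years.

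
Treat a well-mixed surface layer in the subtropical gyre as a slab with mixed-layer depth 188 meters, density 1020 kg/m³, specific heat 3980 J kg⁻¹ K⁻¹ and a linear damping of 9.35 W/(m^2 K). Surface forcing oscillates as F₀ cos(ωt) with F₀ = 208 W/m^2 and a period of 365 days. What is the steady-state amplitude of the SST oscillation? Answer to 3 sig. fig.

1.37 K

Areal heat capacity C = ρ c_p D = 1020 × 3980 × 188 = 7.63×10^8 J/(m^2 K).
Angular frequency ω = 2π / T = 2π / 3.15×10^7 s = 1.99×10^-7 s⁻¹.
√((Cω)² + λ²) = √((152)² + 9.35²) = 152 W/(m²·K).
Amplitude A = F₀ / √((Cω)²+λ²) = 208 / 152 = 1.37 K.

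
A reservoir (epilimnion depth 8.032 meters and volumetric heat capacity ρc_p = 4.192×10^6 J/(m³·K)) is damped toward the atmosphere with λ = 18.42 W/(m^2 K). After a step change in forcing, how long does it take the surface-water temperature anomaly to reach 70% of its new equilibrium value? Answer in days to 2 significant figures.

25 days

Areal heat capacity C = ρc_p × D = 4.192×10^6 × 8.032 = 3.37×10^7 J/(m^2 K).
τ = C / λ = 3.37×10^7 / 18.42 = 1.83×10^6 s.
Fraction reached: 1 − e^(−t/τ) = 0.70 ⇒ t = −τ ln(1 − 0.70) = τ × 1.20.
t = 2.20×10^6 s = 25.5 days.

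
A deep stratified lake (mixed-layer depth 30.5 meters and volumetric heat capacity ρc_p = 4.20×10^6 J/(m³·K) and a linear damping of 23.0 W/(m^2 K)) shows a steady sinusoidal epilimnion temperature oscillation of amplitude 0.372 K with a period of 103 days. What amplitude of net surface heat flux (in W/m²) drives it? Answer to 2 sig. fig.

35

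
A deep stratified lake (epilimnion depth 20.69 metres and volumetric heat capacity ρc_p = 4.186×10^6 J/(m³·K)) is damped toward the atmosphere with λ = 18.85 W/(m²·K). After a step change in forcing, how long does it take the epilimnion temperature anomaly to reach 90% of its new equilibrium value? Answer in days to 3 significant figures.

122 days

Areal heat capacity C = ρc_p × D = 4.186×10^6 × 20.69 = 8.66×10^7 J/(m^2 K).
τ = C / λ = 8.66×10^7 / 18.85 = 4.59×10^6 s.
Fraction reached: 1 − e^(−t/τ) = 0.90 ⇒ t = −τ ln(1 − 0.90) = τ × 2.30.
t = 1.06×10^7 s = 122 days.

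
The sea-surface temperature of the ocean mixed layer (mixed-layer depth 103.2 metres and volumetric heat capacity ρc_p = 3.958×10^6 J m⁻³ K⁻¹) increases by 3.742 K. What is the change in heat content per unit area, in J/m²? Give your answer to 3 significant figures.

1.53×10^9

Areal heat capacity C = ρc_p × D = 3.958×10^6 × 103.2 = 4.08×10^8 J m⁻² K⁻¹.
ΔQ = C ΔT = 4.08×10^8 × 3.742 = 1.53×10^9 J/m².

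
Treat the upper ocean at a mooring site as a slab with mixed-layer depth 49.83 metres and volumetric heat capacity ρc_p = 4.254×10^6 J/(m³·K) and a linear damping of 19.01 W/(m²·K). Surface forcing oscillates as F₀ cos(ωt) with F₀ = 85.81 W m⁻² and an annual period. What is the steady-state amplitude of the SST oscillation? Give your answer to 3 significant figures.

Areal heat capacity C = ρc_p × D = 4.254×10^6 × 49.83 = 2.12×10^8 J m⁻² K⁻¹.
Angular frequency ω = 2π / T = 2π / 3.15×10^7 s = 1.99×10^-7 s⁻¹.
√((Cω)² + λ²) = √((42.2)² + 19.01²) = 46.3 W/(m²·K).
Amplitude A = F₀ / √((Cω)²+λ²) = 85.81 / 46.3 = 1.85 K.

1.85 K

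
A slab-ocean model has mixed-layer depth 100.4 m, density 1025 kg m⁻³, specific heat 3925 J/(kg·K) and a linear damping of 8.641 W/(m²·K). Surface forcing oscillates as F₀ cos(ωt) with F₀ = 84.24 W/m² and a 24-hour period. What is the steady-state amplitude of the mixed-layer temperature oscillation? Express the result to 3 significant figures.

Areal heat capacity C = ρ c_p D = 1025 × 3925 × 100.4 = 4.04×10^8 J m⁻² K⁻¹.
Angular frequency ω = 2π / T = 2π / 86400 s = 7.27×10^-5 s⁻¹.
√((Cω)² + λ²) = √((29400)² + 8.641²) = 29400 W/(m²·K).
Amplitude A = F₀ / √((Cω)²+λ²) = 84.24 / 29400 = 0.00287 K.

0.00287 K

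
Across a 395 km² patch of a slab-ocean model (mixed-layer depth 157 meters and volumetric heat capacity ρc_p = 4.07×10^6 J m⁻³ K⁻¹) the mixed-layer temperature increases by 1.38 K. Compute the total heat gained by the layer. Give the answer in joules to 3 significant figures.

3.48×10^17 J

Areal heat capacity C = ρc_p × D = 4.07×10^6 × 157 = 6.39×10^8 J/(m^2 K).
Heat per unit area: q = C ΔT = 6.39×10^8 × 1.38 = 8.82×10^8 J/m².
Total heat: Q = q × A = 8.82×10^8 × (395 × 10⁶ m²) = 3.48×10^17 J.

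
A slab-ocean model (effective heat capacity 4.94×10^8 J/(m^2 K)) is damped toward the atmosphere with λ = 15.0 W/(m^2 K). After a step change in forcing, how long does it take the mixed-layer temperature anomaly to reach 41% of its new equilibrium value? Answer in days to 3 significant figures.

201 days

Areal heat capacity C = 4.94×10^8 J/(m^2 K) (given).
τ = C / λ = 4.94×10^8 / 15.0 = 3.29×10^7 s.
Fraction reached: 1 − e^(−t/τ) = 0.41 ⇒ t = −τ ln(1 − 0.41) = τ × 0.528.
t = 1.74×10^7 s = 201 days.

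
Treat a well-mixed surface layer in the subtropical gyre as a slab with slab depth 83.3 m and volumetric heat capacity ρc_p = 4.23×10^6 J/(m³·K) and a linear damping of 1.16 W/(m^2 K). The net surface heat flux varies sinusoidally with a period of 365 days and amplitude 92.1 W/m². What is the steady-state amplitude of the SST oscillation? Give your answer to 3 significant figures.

Areal heat capacity C = ρc_p × D = 4.23×10^6 × 83.3 = 3.52×10^8 J/(m²·K).
Angular frequency ω = 2π / T = 2π / 3.15×10^7 s = 1.99×10^-7 s⁻¹.
√((Cω)² + λ²) = √((70.2)² + 1.16²) = 70.2 W/(m²·K).
Amplitude A = F₀ / √((Cω)²+λ²) = 92.1 / 70.2 = 1.31 K.

1.31 K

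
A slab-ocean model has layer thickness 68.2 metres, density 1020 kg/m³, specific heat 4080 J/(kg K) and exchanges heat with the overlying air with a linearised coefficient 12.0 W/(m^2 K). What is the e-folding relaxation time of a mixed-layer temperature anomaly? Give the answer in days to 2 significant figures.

270 days

Areal heat capacity C = ρ c_p D = 1020 × 4080 × 68.2 = 2.84×10^8 J/(m^2 K).
Relaxation time τ = C / λ = 2.84×10^8 / 12.0 = 2.37×10^7 s.
In days: 2.37×10^7 s / (86400 s/day) = 274 days.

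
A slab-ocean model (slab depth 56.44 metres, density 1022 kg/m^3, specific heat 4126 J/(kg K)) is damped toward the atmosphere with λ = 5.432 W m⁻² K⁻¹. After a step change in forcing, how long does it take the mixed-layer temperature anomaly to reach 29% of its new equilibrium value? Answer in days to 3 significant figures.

Areal heat capacity C = ρ c_p D = 1022 × 4126 × 56.44 = 2.38×10^8 J/(m²·K).
τ = C / λ = 2.38×10^8 / 5.432 = 4.38×10^7 s.
Fraction reached: 1 − e^(−t/τ) = 0.29 ⇒ t = −τ ln(1 − 0.29) = τ × 0.342.
t = 1.50×10^7 s = 174 days.

174 days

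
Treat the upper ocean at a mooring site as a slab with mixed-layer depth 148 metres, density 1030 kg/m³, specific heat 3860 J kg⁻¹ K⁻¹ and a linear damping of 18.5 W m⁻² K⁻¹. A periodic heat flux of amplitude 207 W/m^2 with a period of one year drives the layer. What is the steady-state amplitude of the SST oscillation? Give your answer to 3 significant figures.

1.74 K

Areal heat capacity C = ρ c_p D = 1030 × 3860 × 148 = 5.88×10^8 J/(m²·K).
Angular frequency ω = 2π / T = 2π / 3.15×10^7 s = 1.99×10^-7 s⁻¹.
√((Cω)² + λ²) = √((117)² + 18.5²) = 119 W/(m²·K).
Amplitude A = F₀ / √((Cω)²+λ²) = 207 / 119 = 1.74 K.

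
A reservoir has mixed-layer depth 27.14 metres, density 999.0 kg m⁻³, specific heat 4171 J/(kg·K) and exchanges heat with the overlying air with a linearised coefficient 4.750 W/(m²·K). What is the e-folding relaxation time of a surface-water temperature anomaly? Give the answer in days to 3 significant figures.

Areal heat capacity C = ρ c_p D = 999.0 × 4171 × 27.14 = 1.13×10^8 J m⁻² K⁻¹.
Relaxation time τ = C / λ = 1.13×10^8 / 4.750 = 2.38×10^7 s.
In days: 2.38×10^7 s / (86400 s/day) = 276 days.

276 days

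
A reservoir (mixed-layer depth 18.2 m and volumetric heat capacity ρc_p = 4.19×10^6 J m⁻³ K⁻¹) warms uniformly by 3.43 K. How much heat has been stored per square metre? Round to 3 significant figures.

Areal heat capacity C = ρc_p × D = 4.19×10^6 × 18.2 = 7.63×10^7 J/(m^2 K).
ΔQ = C ΔT = 7.63×10^7 × 3.43 = 2.62×10^8 J/m².

2.62×10^8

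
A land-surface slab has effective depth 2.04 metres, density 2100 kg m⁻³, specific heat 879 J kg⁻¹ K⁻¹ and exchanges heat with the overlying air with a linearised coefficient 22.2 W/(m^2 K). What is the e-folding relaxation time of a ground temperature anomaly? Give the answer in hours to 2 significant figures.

Areal heat capacity C = ρ c_p D = 2100 × 879 × 2.04 = 3.77×10^6 J/(m²·K).
Relaxation time τ = C / λ = 3.77×10^6 / 22.2 = 1.70×10^5 s.
In hours: 1.70×10^5 s / (3600 s/hour) = 47.1 hours.

47 hours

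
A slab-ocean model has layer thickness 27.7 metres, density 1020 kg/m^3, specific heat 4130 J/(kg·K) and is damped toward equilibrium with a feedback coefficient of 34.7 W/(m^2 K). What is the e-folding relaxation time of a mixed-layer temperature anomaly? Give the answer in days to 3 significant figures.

38.9 days

Areal heat capacity C = ρ c_p D = 1020 × 4130 × 27.7 = 1.17×10^8 J m⁻² K⁻¹.
Relaxation time τ = C / λ = 1.17×10^8 / 34.7 = 3.36×10^6 s.
In days: 3.36×10^6 s / (86400 s/day) = 38.9 days.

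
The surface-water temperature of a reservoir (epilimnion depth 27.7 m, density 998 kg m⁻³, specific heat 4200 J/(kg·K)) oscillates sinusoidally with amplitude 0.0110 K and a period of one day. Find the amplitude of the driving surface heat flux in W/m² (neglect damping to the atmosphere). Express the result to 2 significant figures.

93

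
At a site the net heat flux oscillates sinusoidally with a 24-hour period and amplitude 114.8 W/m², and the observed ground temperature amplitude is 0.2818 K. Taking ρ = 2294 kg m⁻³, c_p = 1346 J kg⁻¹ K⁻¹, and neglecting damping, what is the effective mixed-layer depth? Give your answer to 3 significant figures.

ω = 2π / 86400 s = 7.27×10^-5 s⁻¹.
Required C = F₀ / (A ω) = 114.8 / (0.2818 × 7.27×10^-5) = 5.60×10^6 J/(m²·K).
D = C / (ρ c_p) = 5.60×10^6 / (2294 × 1346) = 1.81 m.

1.81 m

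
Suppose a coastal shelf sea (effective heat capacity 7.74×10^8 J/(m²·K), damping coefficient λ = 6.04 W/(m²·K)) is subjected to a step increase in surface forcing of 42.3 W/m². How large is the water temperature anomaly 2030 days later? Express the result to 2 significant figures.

Areal heat capacity C = 7.74×10^8 J/(m²·K) (given).
τ = C / λ = 7.74×10^8 / 6.04 = 1.28×10^8 s.
Equilibrium anomaly ΔT_eq = F / λ = 42.3 / 6.04 = 7.00 K.
t = 2030 days = 1.75×10^8 s, so t/τ = 1.37.
ΔT(t) = ΔT_eq (1 − e^(−t/τ)) = 7.00 × (1 − e^−1.37) = 5.22 K.

5.2 K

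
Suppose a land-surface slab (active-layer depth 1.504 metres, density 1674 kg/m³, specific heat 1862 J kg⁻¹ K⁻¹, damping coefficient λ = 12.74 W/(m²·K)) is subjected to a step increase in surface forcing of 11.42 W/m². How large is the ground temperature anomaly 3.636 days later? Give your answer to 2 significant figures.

Areal heat capacity C = ρ c_p D = 1674 × 1862 × 1.504 = 4.69×10^6 J m⁻² K⁻¹.
τ = C / λ = 4.69×10^6 / 12.74 = 3.68×10^5 s.
Equilibrium anomaly ΔT_eq = F / λ = 11.42 / 12.74 = 0.896 K.
t = 3.636 days = 3.14×10^5 s, so t/τ = 0.854.
ΔT(t) = ΔT_eq (1 − e^(−t/τ)) = 0.896 × (1 − e^−0.854) = 0.515 K.

0.51 K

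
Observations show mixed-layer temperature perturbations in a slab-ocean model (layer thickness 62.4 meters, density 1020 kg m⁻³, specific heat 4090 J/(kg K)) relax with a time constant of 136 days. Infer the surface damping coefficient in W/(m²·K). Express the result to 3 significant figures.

Areal heat capacity C = ρ c_p D = 1020 × 4090 × 62.4 = 2.60×10^8 J/(m²·K).
τ = 136 days = 1.18×10^7 s.
λ = C / τ = 2.60×10^8 / 1.18×10^7 = 22.2 W/(m²·K).

22.2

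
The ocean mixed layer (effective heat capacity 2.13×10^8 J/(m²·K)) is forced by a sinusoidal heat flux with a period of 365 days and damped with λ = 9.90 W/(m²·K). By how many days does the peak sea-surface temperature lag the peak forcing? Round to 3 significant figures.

77.9 days

Areal heat capacity C = 2.13×10^8 J/(m²·K) (given).
ω = 2π / 3.15×10^7 s = 1.99×10^-7 s⁻¹.
Phase lag φ = arctan(Cω/λ) = arctan(42.4/9.90) = 1.34 rad.
Time lag = φ / ω = 1.34 / 1.99×10^-7 = 6.73×10^6 s = 77.9 days.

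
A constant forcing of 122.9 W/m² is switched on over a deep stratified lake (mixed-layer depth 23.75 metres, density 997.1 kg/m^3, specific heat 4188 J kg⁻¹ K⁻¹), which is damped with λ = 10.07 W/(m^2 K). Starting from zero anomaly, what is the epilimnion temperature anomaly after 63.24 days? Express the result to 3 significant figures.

Areal heat capacity C = ρ c_p D = 997.1 × 4188 × 23.75 = 9.92×10^7 J m⁻² K⁻¹.
τ = C / λ = 9.92×10^7 / 10.07 = 9.85×10^6 s.
Equilibrium anomaly ΔT_eq = F / λ = 122.9 / 10.07 = 12.2 K.
t = 63.24 days = 5.46×10^6 s, so t/τ = 0.555.
ΔT(t) = ΔT_eq (1 − e^(−t/τ)) = 12.2 × (1 − e^−0.555) = 5.20 K.

5.20 K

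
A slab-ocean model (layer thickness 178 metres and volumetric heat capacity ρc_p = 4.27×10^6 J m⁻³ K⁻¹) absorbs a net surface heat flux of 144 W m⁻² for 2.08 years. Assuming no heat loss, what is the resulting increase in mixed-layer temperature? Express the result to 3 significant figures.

12.4 K

Areal heat capacity C = ρc_p × D = 4.27×10^6 × 178 = 7.60×10^8 J m⁻² K⁻¹.
Net heat input Q = F Δt = 144 × (2.08 years × 3.156×10^7 s/year) = 9.45×10^9 J/m².
ΔT = Q / C = 9.45×10^9 / 7.60×10^8 = 12.4 K.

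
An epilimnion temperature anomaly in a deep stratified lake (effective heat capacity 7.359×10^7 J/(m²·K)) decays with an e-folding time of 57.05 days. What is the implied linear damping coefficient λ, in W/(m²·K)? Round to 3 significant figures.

14.9

Areal heat capacity C = 7.359×10^7 J/(m²·K) (given).
τ = 57.05 days = 4.93×10^6 s.
λ = C / τ = 7.36×10^7 / 4.93×10^6 = 14.9 W/(m²·K).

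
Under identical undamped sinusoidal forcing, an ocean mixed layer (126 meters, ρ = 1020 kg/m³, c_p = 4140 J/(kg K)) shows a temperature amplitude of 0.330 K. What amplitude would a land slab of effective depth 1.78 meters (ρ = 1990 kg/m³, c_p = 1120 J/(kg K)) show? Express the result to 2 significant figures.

C_ocean = 5.32×10^8 J/(m²·K); C_land = 3.97×10^6 J/(m²·K).
A ∝ 1/C ⇒ A_land = A_ocean × C_ocean/C_land = 0.330 × 134 = 44.3 K.

44 K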